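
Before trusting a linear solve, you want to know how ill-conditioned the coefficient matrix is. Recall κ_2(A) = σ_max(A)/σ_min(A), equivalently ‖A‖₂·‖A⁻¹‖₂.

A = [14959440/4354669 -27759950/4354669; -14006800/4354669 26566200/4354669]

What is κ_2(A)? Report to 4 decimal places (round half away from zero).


220.8250

AᵀA = [499376089600/22548325921 -936243468000/22548325921; -936243468000/22548325921 1755502742500/22548325921]; tr = 7802348900/78021889, det = 16000000/78021889
eigenvalues of AᵀA: λ = (tr ± √(tr²−4·det))/2 = 100, 160000/78021889
so κ_2 = √(100 / (160000/78021889)) = 220.8250


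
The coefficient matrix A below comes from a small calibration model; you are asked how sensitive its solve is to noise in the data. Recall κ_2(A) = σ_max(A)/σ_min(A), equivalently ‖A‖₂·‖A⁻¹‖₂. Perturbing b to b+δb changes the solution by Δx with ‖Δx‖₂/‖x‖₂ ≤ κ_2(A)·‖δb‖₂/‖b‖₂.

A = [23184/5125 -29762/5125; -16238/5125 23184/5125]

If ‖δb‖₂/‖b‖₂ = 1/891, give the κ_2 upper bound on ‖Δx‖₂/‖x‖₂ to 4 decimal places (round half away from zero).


M = AᵀA = [6409364/210125 -8531712/210125; -8531712/210125 11386196/210125]. tr(M)=3559112/42025, det(M)=4477456/1050625
eigenvalues of AᵀA: λ = (tr ± √(tr²−4·det))/2 = 2116/25, 2116/42025
σ_max=√(2116/25)=(46/5), σ_min=√(2116/42025)=(46/205) → κ = 41.0000
bound on ‖Δx‖/‖x‖: κ·ε = 41.0000·1/891 = 0.0460

0.0460


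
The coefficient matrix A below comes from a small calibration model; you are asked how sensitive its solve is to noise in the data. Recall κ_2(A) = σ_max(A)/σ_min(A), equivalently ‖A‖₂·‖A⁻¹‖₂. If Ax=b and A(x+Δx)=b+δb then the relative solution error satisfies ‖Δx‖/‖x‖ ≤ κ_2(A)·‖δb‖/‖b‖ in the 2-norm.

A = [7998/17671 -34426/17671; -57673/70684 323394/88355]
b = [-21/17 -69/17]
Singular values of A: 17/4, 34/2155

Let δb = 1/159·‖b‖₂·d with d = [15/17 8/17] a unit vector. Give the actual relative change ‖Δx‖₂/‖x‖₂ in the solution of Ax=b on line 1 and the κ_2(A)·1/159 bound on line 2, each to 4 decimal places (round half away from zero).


largest singular value 17/4, smallest 34/2155
κ_2(A) = (17/4) / (34/2155) = 269.3750
bound on ‖Δx‖/‖x‖: κ·ε = 269.3750·1/159 = 1.6942
solve Ax = b  →  x = [-185.3544 -42.4283]
2-norm of b is 4.2426; of x, 190.1484
re-solving with b+δb shifts x by Δx of norm 1.6912
realised ‖Δx‖/‖x‖ = 0.0089
tightness: 0.0089 against a bound of 1.6942 (unrounded ratio ≈ 0.0052)

0.0089
1.6942


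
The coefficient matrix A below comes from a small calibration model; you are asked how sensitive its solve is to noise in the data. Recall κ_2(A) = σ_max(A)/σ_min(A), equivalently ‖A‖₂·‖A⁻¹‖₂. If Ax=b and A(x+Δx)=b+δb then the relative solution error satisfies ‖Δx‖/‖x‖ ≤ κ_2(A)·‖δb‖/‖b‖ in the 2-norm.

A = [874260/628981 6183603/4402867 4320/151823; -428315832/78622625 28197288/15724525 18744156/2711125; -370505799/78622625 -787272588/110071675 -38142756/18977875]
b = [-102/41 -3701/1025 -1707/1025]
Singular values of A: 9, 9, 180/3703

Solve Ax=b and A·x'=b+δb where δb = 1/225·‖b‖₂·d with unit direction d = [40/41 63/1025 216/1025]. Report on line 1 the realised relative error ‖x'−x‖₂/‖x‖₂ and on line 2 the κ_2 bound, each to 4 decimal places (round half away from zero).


from the listed singular values, σ₁ = 9, σ_n = 180/3703
κ_2(A) = 9 / (180/3703) = 185.1500
κ_2(A)·‖δb‖/‖b‖ = 0.8229
solve Ax = b  →  x = [-35.4550 34.0736 -37.2967]
‖b‖₂ = 4.6904 and ‖x‖₂ = 61.7180
with δb = [0.0203 0.0013 0.0044], A·Δx = δb → ‖Δx‖ = 0.4289
dividing the unrounded norms, ‖Δx‖/‖x‖ = 0.0069
tightness: 0.0069 against a bound of 0.8229 (unrounded ratio ≈ 0.0084)

0.0069
0.8229


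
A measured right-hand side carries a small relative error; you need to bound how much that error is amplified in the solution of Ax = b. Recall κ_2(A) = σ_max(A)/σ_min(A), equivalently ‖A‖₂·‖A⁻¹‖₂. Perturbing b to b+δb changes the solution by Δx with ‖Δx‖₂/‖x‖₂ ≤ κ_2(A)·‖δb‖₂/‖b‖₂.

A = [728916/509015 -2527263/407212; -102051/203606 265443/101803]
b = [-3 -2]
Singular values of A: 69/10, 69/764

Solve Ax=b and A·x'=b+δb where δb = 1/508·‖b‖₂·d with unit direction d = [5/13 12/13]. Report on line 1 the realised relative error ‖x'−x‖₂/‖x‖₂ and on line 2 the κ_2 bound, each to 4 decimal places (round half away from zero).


0.0024
0.1504

σ_max = 69/10, σ_min = 69/764
κ = σ_max/σ_min = (69/10)/(69/764) = 76.4000
worst-case relative error ≤ 76.4000 × 1/508 = 0.1504
solve Ax = b  →  x = [-32.4708 -7.0088]
‖b‖ = 3.6056, ‖x‖ = 33.2187
re-solving with b+δb shifts x by Δx of norm 0.0786
relative error = 0.0024
so the bound overstates the realised error by a factor of ≈ 63.5711 (computed from the unrounded values)


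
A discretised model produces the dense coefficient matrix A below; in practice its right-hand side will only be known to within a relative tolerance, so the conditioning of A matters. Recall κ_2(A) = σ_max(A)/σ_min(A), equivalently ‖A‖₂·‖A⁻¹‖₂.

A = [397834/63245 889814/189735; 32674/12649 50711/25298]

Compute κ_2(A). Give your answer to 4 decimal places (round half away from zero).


145.9500

form AᵀA = [1094447624/23668225 2462326529/71004675; 2462326529/71004675 22163828761/852056100] with trace 2462557729/34082244 and determinant 2088025/8520561
eigenvalues of AᵀA: λ = (tr ± √(tr²−4·det))/2 = 289/4, 28900/8520561
so κ_2 = √((289/4) / (28900/8520561)) = 145.9500


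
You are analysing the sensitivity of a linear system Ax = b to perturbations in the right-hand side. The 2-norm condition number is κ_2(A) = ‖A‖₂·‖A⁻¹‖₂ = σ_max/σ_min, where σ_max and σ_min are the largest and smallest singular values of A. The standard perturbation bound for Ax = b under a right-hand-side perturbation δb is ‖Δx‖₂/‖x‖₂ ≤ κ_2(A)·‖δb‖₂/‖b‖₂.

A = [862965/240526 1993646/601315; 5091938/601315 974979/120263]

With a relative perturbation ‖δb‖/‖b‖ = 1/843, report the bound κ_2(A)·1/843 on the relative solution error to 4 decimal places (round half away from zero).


0.1892

AᵀA = [723840503929/8558100100 34466011713/427905005; 34466011713/427905005 164137429789/2139525025]; tr = 328273537/2035220, det = 260144641/254402500
char-poly roots: 16129/100 and 16129/2544025
so κ_2 = √((16129/100) / (16129/2544025)) = 159.5000
bound on ‖Δx‖/‖x‖: κ·ε = 159.5000·1/843 = 0.1892


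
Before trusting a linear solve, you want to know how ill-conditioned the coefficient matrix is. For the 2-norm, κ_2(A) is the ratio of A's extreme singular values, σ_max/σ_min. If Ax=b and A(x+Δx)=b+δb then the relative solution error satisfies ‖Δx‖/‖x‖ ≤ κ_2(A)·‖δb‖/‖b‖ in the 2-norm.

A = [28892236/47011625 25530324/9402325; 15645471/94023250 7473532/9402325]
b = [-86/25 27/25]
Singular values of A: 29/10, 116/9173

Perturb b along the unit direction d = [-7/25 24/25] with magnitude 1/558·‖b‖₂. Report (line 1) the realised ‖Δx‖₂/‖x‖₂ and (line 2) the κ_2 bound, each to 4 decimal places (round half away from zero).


σ_max = 29/10, σ_min = 116/9173
κ = σ_max/σ_min = (29/10)/(116/9173) = 229.3250
perturbation bound = 229.3250·1/558 = 0.4110
solve Ax = b  →  x = [-154.5248 33.7077]
‖b‖₂ = 3.6056 and ‖x‖₂ = 158.1586
with δb = [-0.0018 0.0062], A·Δx = δb → ‖Δx‖ = 0.5110
realised ‖Δx‖/‖x‖ = 0.0032
realised/bound (from unrounded values) ≈ 0.0079

0.0032
0.4110


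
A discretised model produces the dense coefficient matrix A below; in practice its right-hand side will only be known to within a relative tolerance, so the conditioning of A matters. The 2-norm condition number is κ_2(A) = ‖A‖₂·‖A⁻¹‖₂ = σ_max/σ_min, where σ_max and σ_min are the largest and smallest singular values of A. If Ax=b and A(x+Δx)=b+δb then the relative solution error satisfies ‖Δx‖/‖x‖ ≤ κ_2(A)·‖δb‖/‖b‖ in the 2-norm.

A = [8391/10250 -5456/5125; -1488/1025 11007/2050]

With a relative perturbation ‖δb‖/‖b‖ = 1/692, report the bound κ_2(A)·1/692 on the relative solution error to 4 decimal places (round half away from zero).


AᵀA = [173601/62500 -135408/15625; -135408/15625 1872649/62500]; tr = 1637/50, det = 3249/400
char-poly roots: 3249/100 and 1/4
so κ_2 = √((3249/100) / (1/4)) = 11.4000
κ_2(A)·‖δb‖/‖b‖ = 0.0165

0.0165


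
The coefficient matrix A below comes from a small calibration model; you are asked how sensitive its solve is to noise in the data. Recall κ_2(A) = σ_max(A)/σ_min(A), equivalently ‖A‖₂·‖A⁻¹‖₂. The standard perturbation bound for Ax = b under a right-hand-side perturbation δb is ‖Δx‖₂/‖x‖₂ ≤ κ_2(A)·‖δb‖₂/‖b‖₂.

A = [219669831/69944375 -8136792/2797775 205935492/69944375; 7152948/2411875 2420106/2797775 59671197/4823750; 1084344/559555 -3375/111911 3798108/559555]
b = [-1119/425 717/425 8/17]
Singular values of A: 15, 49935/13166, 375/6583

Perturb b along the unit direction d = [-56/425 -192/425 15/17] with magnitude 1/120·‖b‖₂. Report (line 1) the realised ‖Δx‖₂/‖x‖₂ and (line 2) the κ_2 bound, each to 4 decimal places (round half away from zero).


0.5828
2.1943

σ_max = 15, σ_min = 375/6583
condition number: 15 ÷ (375/6583) = 263.3200
bound on ‖Δx‖/‖x‖: κ·ε = 263.3200·1/120 = 2.1943
solve Ax = b  →  x = [-0.4369 0.6328 0.1969]
2-norm of b is 3.1623; of x, 0.7938
Δx = A⁻¹·δb where δb = 1/120·3.1623·d; ‖Δx‖ = 0.4626
relative error = 0.5828
tightness: 0.5828 against a bound of 2.1943 (unrounded ratio ≈ 0.2656)


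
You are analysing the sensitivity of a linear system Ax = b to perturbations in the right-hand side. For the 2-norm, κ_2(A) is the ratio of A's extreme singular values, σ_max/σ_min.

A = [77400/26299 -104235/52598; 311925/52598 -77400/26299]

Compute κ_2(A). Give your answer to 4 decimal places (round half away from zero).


18.2000

form AᵀA = [419585625/9572836 -55728000/2393209; -55728000/2393209 120512025/9572836] with trace 934425/16562 and determinant 1265625/132496
eigenvalues of AᵀA: λ = (tr ± √(tr²−4·det))/2 = 225/4, 5625/33124
κ_2(A) = √(λ_max/λ_min) = √((225/4) / (5625/33124)) = 18.2000


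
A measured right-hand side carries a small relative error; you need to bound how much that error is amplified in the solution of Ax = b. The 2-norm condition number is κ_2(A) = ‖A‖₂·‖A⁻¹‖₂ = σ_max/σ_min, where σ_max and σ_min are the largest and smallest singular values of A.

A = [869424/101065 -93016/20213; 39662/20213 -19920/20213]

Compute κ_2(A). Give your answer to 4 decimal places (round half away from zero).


181.2500

form AᵀA = [473066596/6076225 -50458464/1215245; -50458464/1215245 5382976/243049] with trace 2102564/21025 and determinant 256/841
λ_max, λ_min = (2102564/21025 ± √4420237134096/442050625)/2 = 100, 64/21025
so κ_2 = √(100 / (64/21025)) = 181.2500


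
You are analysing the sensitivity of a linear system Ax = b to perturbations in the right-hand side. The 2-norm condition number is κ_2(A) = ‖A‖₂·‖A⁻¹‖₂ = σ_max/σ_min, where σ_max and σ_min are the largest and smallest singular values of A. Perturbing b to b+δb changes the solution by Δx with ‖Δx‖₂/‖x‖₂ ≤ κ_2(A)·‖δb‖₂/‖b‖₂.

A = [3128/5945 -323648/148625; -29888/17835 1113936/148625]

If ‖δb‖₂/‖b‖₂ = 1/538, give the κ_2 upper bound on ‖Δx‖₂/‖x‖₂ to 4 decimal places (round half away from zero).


0.4043

form AᵀA = [39254080/12723489 -96881152/7068605; -96881152/7068605 2152962304/35343025] with trace 12110656/189225 and determinant 16384/189225
eigenvalues of AᵀA: λ = (tr ± √(tr²−4·det))/2 = 64, 256/189225
κ = σ_max/σ_min = 8/(16/435) = 217.5000
worst-case relative error ≤ 217.5000 × 1/538 = 0.4043


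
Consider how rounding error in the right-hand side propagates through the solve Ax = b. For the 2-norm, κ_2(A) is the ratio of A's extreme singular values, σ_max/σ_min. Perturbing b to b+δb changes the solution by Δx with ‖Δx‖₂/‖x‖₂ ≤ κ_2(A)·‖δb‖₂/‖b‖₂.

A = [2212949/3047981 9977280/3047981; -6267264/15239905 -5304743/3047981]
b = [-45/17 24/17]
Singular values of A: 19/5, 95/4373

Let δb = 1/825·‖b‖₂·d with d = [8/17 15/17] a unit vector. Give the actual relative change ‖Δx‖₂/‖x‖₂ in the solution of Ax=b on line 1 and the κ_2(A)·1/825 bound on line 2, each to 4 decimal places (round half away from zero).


0.2120
0.2120

σ_max = 19/5, σ_min = 95/4373
condition number: (19/5) ÷ (95/4373) = 174.9200
worst-case relative error ≤ 174.9200 × 1/825 = 0.2120
solve Ax = b  →  x = [-0.1733 -0.7702]
‖b‖₂ = 3.0000 and ‖x‖₂ = 0.7895
with δb = [0.0017 0.0032], A·Δx = δb → ‖Δx‖ = 0.1674
relative error = 0.2120
tightness: 0.2120 against a bound of 0.2120; the bound is attained (ratio 1)


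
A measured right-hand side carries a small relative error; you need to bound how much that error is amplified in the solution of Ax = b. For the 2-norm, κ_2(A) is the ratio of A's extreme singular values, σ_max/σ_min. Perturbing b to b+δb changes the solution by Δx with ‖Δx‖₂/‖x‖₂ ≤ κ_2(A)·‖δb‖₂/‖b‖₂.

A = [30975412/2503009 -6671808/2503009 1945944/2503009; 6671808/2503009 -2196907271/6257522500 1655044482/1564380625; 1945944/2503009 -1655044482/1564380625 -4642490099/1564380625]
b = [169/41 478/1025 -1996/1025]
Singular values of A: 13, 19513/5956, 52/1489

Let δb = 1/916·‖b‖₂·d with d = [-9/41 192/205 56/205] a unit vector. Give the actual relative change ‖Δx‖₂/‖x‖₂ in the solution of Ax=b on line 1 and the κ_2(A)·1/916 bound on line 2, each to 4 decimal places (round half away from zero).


largest singular value 13, smallest 52/1489
κ = σ_max/σ_min = 13/(52/1489) = 372.2500
perturbation bound = 372.2500·1/916 = 0.4064
solve Ax = b  →  x = [6.5858 26.9249 -7.2172]
2-norm of b is 4.5826; of x, 28.6428
δb = ε·‖b‖·d = [-0.0011 0.0047 0.0014]; solving A·Δx = δb gives ‖Δx‖ = 0.1433
relative error = 0.0050
realised/bound (from unrounded values) ≈ 0.0123

0.0050
0.4064


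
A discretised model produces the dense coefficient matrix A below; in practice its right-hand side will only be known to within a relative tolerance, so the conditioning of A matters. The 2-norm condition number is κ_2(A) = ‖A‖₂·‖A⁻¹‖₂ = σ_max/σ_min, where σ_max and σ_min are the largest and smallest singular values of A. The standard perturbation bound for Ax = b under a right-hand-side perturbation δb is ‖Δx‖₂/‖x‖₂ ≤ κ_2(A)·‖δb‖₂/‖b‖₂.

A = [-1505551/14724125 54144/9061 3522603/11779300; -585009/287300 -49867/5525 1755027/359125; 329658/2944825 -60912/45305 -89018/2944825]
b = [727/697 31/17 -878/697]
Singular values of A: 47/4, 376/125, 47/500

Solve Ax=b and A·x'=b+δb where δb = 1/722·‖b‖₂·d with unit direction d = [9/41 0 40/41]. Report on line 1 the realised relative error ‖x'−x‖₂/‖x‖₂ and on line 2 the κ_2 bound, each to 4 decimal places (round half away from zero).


0.0034
0.1731

σ_max = 47/4, σ_min = 47/500
condition number: (47/4) ÷ (47/500) = 125.0000
bound on ‖Δx‖/‖x‖: κ·ε = 125.0000·1/722 = 0.1731
solve Ax = b  →  x = [-10.0686 0.1772 -3.4949]
2-norm of b is 2.4495; of x, 10.6594
δb = ε·‖b‖·d = [0.0007 0.0000 0.0033]; solving A·Δx = δb gives ‖Δx‖ = 0.0361
realised ‖Δx‖/‖x‖ = 0.0034
realised/bound (from unrounded values) ≈ 0.0196


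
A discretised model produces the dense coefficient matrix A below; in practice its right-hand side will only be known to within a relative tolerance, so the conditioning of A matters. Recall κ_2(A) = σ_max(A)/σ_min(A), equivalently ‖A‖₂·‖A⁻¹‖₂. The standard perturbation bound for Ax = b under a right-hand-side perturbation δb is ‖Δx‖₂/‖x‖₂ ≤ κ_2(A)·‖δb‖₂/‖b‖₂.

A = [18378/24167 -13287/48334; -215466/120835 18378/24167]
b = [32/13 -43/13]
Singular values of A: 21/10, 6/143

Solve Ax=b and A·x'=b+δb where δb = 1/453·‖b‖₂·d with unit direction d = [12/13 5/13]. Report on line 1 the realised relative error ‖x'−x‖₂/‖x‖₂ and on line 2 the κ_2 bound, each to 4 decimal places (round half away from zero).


largest singular value 21/10, smallest 6/143
κ_2(A) = (21/10) / (6/143) = 50.0500
perturbation bound = 50.0500·1/453 = 0.1105
solve Ax = b  →  x = [10.9249 21.2674]
‖b‖ = 4.1231, ‖x‖ = 23.9093
Δx = A⁻¹·δb where δb = 1/453·4.1231·d; ‖Δx‖ = 0.2169
dividing the unrounded norms, ‖Δx‖/‖x‖ = 0.0091
tightness: 0.0091 against a bound of 0.1105 (unrounded ratio ≈ 0.0821)

0.0091
0.1105


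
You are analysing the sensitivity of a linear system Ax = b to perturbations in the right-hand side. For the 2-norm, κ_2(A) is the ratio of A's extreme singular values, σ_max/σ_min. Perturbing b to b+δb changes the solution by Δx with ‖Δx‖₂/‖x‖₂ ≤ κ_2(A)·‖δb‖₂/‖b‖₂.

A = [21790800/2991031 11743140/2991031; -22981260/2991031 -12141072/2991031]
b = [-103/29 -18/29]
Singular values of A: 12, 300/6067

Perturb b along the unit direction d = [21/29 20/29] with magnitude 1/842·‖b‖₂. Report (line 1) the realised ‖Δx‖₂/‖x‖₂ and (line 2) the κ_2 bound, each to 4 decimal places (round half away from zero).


0.0014
0.2882

σ_max = 12, σ_min = 300/6067
κ = σ_max/σ_min = 12/(300/6067) = 242.6800
bound on ‖Δx‖/‖x‖: κ·ε = 242.6800·1/842 = 0.2882
solve Ax = b  →  x = [28.4035 -53.6108]
‖b‖₂ = 3.6056 and ‖x‖₂ = 60.6702
Δx = A⁻¹·δb where δb = 1/842·3.6056·d; ‖Δx‖ = 0.0866
dividing the unrounded norms, ‖Δx‖/‖x‖ = 0.0014
tightness: 0.0014 against a bound of 0.2882 (unrounded ratio ≈ 0.0050)


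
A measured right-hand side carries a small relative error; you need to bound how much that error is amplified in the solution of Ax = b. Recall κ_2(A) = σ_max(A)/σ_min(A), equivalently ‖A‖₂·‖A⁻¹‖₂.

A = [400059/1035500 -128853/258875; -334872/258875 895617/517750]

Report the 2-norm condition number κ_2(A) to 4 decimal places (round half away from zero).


207.1000

AᵀA = [3126840489/1715616400 -1042212663/428904100; -1042212663/428904100 1389667509/428904100]; tr = 347420421/68624656, det = 164025/274498624
λ_max, λ_min = (347420421/68624656 ± √120689692768616841/4709343411118336)/2 = 81/16, 2025/17156164
σ_max=√(81/16)=(9/4), σ_min=√(2025/17156164)=(45/4142) → κ = 207.1000


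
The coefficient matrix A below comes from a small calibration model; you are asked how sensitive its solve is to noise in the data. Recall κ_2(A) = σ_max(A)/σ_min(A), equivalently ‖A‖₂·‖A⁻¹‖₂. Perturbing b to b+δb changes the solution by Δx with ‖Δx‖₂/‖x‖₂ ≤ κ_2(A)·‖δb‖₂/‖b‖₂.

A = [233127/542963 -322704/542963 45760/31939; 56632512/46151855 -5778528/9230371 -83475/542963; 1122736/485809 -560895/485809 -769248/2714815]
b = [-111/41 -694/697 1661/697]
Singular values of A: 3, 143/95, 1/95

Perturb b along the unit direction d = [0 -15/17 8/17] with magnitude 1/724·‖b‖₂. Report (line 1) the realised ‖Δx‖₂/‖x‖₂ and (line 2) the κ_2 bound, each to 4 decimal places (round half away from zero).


from the listed singular values, σ₁ = 3, σ_n = 1/95
condition number: 3 ÷ (1/95) = 285.0000
worst-case relative error ≤ 285.0000 × 1/724 = 0.3936
solve Ax = b  →  x = [87.7310 163.7873 39.7629]
2-norm of b is 3.7417; of x, 190.0107
δb = ε·‖b‖·d = [0.0000 -0.0046 0.0024]; solving A·Δx = δb gives ‖Δx‖ = 0.4910
realised ‖Δx‖/‖x‖ = 0.0026
realised/bound (from unrounded values) ≈ 0.0066

0.0026
0.3936


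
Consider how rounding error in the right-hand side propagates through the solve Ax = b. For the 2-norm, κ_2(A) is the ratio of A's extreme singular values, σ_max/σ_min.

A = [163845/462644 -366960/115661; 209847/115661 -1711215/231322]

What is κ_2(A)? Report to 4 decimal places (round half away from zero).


M = AᵀA = [4327913601/1266505744 -2302695945/158313218; -2302695945/158313218 20514173625/316626436]. tr(M)=51388821/753424, det(M)=29648025/3013696
char-poly roots: 1089/16 and 27225/188356
σ_max=√(1089/16)=(33/4), σ_min=√(27225/188356)=(165/434) → κ = 21.7000

21.7000


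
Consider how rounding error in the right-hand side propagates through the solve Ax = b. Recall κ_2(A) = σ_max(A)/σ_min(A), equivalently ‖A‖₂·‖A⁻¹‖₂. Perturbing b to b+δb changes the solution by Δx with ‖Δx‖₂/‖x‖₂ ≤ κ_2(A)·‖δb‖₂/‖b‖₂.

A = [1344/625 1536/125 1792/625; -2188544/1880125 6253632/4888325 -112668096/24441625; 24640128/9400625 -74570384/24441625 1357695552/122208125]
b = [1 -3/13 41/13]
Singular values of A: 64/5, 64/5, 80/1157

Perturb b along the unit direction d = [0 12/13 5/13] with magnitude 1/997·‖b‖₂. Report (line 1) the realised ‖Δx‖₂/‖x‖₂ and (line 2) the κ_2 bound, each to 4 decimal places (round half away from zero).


σ_max = 64/5, σ_min = 80/1157
condition number: (64/5) ÷ (80/1157) = 185.1200
bound on ‖Δx‖/‖x‖: κ·ε = 185.1200·1/997 = 0.1857
solve Ax = b  →  x = [-13.8184 1.5719 3.9757]
‖b‖ = 3.3166, ‖x‖ = 14.4646
Δx = A⁻¹·δb where δb = 1/997·3.3166·d; ‖Δx‖ = 0.0481
dividing the unrounded norms, ‖Δx‖/‖x‖ = 0.0033
realised/bound (from unrounded values) ≈ 0.0179

0.0033
0.1857


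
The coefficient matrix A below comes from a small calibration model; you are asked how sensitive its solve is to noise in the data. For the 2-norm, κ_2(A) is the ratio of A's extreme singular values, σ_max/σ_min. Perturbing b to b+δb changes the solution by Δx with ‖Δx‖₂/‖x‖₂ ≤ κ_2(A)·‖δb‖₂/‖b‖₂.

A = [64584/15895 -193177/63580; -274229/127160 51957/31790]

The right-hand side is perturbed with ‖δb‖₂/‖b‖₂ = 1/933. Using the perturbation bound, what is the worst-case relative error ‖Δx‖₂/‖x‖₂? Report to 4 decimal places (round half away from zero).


M = AᵀA = [47356609/2238016 -8879265/559504; -8879265/559504 6659581/559504]. tr(M)=73994933/2238016, det(M)=279841/35808256
char-poly roots: 529/16 and 529/2238016
so κ_2 = √((529/16) / (529/2238016)) = 374.0000
κ_2(A)·‖δb‖/‖b‖ = 0.4009

0.4009


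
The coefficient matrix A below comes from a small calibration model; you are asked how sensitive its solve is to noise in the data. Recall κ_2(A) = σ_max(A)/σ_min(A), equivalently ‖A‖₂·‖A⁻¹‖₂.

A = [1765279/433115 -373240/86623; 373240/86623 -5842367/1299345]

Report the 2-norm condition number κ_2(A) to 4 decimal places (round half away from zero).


form AᵀA = [7846507001/223054225 -988638112/26766507; -988638112/26766507 77856806329/2007488025] with trace 176546218/2387025 and determinant 3418801/59675625
solving λ² − 176546218/2387025·λ + 3418801/59675625 = 0 gives λ = 1849/25, 1849/2387025
κ_2(A) = √(λ_max/λ_min) = √((1849/25) / (1849/2387025)) = 309.0000

309.0000


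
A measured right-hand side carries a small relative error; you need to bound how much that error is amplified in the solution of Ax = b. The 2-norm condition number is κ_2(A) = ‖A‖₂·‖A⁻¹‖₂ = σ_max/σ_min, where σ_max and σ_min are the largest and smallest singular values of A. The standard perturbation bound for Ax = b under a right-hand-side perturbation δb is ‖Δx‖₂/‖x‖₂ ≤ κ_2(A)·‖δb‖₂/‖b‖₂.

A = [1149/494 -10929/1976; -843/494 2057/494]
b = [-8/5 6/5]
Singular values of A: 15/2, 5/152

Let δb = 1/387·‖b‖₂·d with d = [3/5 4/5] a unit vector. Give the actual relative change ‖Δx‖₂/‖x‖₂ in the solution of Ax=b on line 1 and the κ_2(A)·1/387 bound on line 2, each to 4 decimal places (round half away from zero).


σ_max = 15/2, σ_min = 5/152
κ = σ_max/σ_min = (15/2)/(5/152) = 228.0000
bound on ‖Δx‖/‖x‖: κ·ε = 228.0000·1/387 = 0.5891
solve Ax = b  →  x = [-0.1026 0.2462]
‖b‖₂ = 2.0000 and ‖x‖₂ = 0.2667
with δb = [0.0031 0.0041], A·Δx = δb → ‖Δx‖ = 0.1571
dividing the unrounded norms, ‖Δx‖/‖x‖ = 0.5891
tightness: 0.5891 against a bound of 0.5891; the bound is attained (ratio 1)

0.5891
0.5891


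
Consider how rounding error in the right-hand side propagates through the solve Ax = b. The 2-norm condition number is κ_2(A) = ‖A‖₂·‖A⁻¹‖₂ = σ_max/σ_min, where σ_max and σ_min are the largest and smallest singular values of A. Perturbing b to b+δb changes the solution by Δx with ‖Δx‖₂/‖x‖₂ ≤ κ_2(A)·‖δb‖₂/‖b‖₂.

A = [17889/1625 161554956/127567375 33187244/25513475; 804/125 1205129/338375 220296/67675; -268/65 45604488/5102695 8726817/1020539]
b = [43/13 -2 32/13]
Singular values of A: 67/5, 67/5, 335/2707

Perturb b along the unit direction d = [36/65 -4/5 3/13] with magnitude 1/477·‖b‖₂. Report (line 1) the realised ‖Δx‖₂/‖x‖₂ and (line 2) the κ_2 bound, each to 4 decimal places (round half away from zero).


σ_max = 67/5, σ_min = 335/2707
κ = σ_max/σ_min = (67/5)/(335/2707) = 108.2800
κ_2(A)·‖δb‖/‖b‖ = 0.2270
solve Ax = b  →  x = [0.0746 -22.1832 23.5088]
2-norm of b is 4.5826; of x, 32.3228
Δx = A⁻¹·δb where δb = 1/477·4.5826·d; ‖Δx‖ = 0.0776
dividing the unrounded norms, ‖Δx‖/‖x‖ = 0.0024
tightness: 0.0024 against a bound of 0.2270 (unrounded ratio ≈ 0.0106)

0.0024
0.2270


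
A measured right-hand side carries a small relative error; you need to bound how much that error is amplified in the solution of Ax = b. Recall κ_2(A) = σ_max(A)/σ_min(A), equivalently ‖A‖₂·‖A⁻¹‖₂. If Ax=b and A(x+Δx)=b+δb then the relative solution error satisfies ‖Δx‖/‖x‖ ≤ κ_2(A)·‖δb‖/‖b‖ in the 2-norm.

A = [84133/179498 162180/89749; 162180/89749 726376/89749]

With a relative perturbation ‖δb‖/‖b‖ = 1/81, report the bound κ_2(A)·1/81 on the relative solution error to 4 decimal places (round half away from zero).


M = AᵀA = [2738726129/785842244 3039658650/196460561; 3039658650/196460561 13510352336/196460561]. tr(M)=1384881353/19166884, det(M)=1336336/4791721
char-poly roots: 289/4 and 18496/4791721
so κ_2 = √((289/4) / (18496/4791721)) = 136.8125
κ_2(A)·‖δb‖/‖b‖ = 1.6890

1.6890


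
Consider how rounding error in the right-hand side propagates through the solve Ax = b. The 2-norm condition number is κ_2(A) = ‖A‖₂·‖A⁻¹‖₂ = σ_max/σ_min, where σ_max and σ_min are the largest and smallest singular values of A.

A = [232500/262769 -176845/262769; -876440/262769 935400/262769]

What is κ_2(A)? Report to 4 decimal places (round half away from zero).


27.6250

M = AᵀA = [489115600/41075281 -512158500/41075281; -512158500/41075281 539112025/41075281]. tr(M)=1222625/48841, det(M)=40000/48841
eigenvalues of AᵀA: λ = (tr ± √(tr²−4·det))/2 = 25, 1600/48841
κ_2(A) = √(λ_max/λ_min) = √(25 / (1600/48841)) = 27.6250


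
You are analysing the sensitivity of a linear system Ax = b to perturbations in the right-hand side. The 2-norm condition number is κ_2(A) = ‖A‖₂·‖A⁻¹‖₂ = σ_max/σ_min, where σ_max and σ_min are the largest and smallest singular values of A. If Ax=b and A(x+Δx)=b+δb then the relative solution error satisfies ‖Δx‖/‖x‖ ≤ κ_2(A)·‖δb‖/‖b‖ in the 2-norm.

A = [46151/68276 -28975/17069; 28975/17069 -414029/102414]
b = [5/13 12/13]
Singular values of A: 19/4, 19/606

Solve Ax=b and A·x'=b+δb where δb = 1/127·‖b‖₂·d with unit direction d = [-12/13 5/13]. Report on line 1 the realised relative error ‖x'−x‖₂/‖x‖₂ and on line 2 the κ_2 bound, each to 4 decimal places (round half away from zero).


1.1929
1.1929

from the listed singular values, σ₁ = 19/4, σ_n = 19/606
κ_2(A) = (19/4) / (19/606) = 151.5000
bound on ‖Δx‖/‖x‖: κ·ε = 151.5000·1/127 = 1.1929
solve Ax = b  →  x = [0.0810 -0.1943]
‖b‖₂ = 1.0000 and ‖x‖₂ = 0.2105
Δx = A⁻¹·δb where δb = 1/127·1.0000·d; ‖Δx‖ = 0.2511
relative error = 1.1929
so the bound is sharp here: realised error equals the bound


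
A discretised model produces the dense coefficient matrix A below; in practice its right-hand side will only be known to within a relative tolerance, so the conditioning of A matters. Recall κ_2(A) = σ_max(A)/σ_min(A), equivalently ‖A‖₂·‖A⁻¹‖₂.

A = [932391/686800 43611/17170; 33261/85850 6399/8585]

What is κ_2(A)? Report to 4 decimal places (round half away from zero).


323.2000

form AᵀA = [1504249281/754710784 352543185/94338848; 352543185/94338848 82628325/11792356] with trace 23503329/2611456 and determinant 2025/2611456
eigenvalues of AᵀA: λ = (tr ± √(tr²−4·det))/2 = 9, 225/2611456
σ_max=√9=3, σ_min=√(225/2611456)=(15/1616) → κ = 323.2000


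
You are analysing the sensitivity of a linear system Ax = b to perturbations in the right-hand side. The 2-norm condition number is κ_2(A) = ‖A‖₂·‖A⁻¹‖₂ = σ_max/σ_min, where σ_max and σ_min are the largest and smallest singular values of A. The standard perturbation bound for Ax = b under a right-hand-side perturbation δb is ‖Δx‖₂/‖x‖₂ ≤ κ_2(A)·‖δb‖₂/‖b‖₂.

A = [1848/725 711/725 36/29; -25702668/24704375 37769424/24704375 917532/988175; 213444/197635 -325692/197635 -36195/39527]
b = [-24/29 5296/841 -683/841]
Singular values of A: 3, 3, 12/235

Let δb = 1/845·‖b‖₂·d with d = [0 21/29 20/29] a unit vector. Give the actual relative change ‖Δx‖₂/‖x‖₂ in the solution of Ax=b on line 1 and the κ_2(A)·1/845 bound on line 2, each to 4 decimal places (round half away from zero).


largest singular value 3, smallest 12/235
κ_2(A) = 3 / (12/235) = 58.7500
bound on ‖Δx‖/‖x‖: κ·ε = 58.7500·1/845 = 0.0695
solve Ax = b  →  x = [-14.2160 -43.9787 63.2667]
2-norm of b is 6.4031; of x, 78.3511
Δx = A⁻¹·δb where δb = 1/845·6.4031·d; ‖Δx‖ = 0.1484
relative error = 0.0019
so the bound overstates the realised error by a factor of ≈ 36.7091 (computed from the unrounded values)

0.0019
0.0695


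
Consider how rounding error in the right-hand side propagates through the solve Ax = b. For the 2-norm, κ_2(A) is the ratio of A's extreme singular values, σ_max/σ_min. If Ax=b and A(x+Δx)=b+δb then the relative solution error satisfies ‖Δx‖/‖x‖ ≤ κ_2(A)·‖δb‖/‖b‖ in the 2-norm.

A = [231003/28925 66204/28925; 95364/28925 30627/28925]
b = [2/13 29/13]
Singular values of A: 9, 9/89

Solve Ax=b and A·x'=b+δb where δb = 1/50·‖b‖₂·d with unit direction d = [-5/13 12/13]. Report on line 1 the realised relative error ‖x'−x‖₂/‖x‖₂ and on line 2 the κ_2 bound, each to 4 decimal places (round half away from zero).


0.0224
1.7800

σ_max = 9, σ_min = 9/89
κ = σ_max/σ_min = 9/(9/89) = 89.0000
worst-case relative error ≤ 89.0000 × 1/50 = 1.7800
solve Ax = b  →  x = [-5.4311 19.0178]
‖b‖₂ = 2.2361 and ‖x‖₂ = 19.7781
with δb = [-0.0172 0.0413], A·Δx = δb → ‖Δx‖ = 0.4422
relative error = 0.0224
so the bound overstates the realised error by a factor of ≈ 79.6053 (computed from the unrounded values)


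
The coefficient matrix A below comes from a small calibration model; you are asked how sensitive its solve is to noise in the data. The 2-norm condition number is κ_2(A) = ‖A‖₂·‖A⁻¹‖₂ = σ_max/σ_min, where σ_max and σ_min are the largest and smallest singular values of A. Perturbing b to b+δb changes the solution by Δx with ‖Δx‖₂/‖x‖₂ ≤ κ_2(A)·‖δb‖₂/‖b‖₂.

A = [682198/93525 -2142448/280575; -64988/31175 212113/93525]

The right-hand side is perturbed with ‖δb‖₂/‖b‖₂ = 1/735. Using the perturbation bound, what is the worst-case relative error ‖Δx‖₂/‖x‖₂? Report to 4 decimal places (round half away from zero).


0.2633

M = AᵀA = [805448116/13995081 -2537019100/41985243; -2537019100/41985243 7992017209/125955729]. tr(M)=18122533/149769, det(M)=58564/149769
char-poly roots: 121 and 484/149769
σ_max=√121=11, σ_min=√(484/149769)=(22/387) → κ = 193.5000
bound on ‖Δx‖/‖x‖: κ·ε = 193.5000·1/735 = 0.2633


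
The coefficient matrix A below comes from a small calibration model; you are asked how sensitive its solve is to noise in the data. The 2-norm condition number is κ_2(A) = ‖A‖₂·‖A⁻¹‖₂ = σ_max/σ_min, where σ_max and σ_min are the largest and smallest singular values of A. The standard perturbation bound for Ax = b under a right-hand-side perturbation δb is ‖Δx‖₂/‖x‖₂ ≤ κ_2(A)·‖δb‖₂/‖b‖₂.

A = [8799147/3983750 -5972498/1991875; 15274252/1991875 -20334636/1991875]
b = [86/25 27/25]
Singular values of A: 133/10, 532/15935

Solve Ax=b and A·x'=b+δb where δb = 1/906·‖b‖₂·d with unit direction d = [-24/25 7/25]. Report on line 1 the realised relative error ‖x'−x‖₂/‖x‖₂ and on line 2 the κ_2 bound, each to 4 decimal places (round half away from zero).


from the listed singular values, σ₁ = 133/10, σ_n = 532/15935
condition number: (133/10) ÷ (532/15935) = 398.3750
bound on ‖Δx‖/‖x‖: κ·ε = 398.3750·1/906 = 0.4397
solve Ax = b  →  x = [-71.7970 -54.0357]
‖b‖ = 3.6056, ‖x‖ = 89.8591
Δx = A⁻¹·δb where δb = 1/906·3.6056·d; ‖Δx‖ = 0.1192
realised ‖Δx‖/‖x‖ = 0.0013
tightness: 0.0013 against a bound of 0.4397 (unrounded ratio ≈ 0.0030)

0.0013
0.4397


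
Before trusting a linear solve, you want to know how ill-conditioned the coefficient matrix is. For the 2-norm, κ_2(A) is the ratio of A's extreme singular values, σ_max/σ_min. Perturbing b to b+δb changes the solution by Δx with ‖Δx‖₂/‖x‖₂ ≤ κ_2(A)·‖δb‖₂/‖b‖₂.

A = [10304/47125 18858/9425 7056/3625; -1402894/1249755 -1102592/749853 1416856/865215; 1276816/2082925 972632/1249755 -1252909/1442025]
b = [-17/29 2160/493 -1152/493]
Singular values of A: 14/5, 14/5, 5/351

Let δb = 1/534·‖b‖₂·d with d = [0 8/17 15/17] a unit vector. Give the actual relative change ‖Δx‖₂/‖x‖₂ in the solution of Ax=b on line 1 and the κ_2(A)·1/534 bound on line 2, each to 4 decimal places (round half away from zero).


0.3681
0.3681

from the listed singular values, σ₁ = 14/5, σ_n = 5/351
condition number: (14/5) ÷ (5/351) = 196.5600
κ_2(A)·‖δb‖/‖b‖ = 0.3681
solve Ax = b  →  x = [-0.8264 -1.2033 1.0286]
‖b‖₂ = 5.0000 and ‖x‖₂ = 1.7857
Δx = A⁻¹·δb where δb = 1/534·5.0000·d; ‖Δx‖ = 0.6573
relative error = 0.3681
so the bound is sharp here: realised error equals the bound


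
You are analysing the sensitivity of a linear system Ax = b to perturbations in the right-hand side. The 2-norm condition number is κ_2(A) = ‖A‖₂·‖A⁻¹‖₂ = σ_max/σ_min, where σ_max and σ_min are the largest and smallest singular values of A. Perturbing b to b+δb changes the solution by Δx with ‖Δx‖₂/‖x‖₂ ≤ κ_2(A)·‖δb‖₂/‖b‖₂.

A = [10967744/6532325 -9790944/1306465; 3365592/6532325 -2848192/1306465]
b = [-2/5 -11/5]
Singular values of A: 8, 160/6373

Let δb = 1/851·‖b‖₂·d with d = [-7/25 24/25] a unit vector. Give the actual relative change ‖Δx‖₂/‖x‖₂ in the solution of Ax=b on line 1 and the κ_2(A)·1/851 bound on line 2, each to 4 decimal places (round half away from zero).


0.0013
0.3744

from the listed singular values, σ₁ = 8, σ_n = 160/6373
κ = σ_max/σ_min = 8/(160/6373) = 318.6500
perturbation bound = 318.6500·1/851 = 0.3744
solve Ax = b  →  x = [-77.7470 -17.3649]
2-norm of b is 2.2361; of x, 79.6626
δb = ε·‖b‖·d = [-0.0007 0.0025]; solving A·Δx = δb gives ‖Δx‖ = 0.1047
dividing the unrounded norms, ‖Δx‖/‖x‖ = 0.0013
tightness: 0.0013 against a bound of 0.3744 (unrounded ratio ≈ 0.0035)


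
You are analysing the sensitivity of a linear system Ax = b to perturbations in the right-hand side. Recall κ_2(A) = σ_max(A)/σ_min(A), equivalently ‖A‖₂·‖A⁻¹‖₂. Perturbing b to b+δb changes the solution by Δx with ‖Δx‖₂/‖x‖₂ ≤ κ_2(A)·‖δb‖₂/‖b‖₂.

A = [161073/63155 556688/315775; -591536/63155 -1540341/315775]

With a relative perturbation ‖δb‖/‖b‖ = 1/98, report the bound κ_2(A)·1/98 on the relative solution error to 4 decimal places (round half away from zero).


0.3033

AᵀA = [15034374025/159542161 8006676480/159542161; 8006676480/159542161 4292083081/159542161]; tr = 66873554/552049, det = 9150625/552049
λ_max, λ_min = (66873554/552049 ± √4451865851068416/304758098401)/2 = 121, 75625/552049
κ = σ_max/σ_min = 11/(275/743) = 29.7200
bound on ‖Δx‖/‖x‖: κ·ε = 29.7200·1/98 = 0.3033


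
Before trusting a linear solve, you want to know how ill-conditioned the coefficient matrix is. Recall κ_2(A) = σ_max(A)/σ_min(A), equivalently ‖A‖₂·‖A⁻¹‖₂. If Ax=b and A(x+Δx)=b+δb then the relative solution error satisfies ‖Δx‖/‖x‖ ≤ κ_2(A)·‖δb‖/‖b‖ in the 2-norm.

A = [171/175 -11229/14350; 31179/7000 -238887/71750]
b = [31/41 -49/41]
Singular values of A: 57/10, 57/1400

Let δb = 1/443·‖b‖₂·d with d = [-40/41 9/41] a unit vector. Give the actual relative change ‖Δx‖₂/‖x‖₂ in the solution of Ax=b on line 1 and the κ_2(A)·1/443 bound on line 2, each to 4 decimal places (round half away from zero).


from the listed singular values, σ₁ = 57/10, σ_n = 57/1400
κ = σ_max/σ_min = (57/10)/(57/1400) = 140.0000
bound on ‖Δx‖/‖x‖: κ·ε = 140.0000·1/443 = 0.3160
solve Ax = b  →  x = [-14.8772 -19.5439]
2-norm of b is 1.4142; of x, 24.5620
re-solving with b+δb shifts x by Δx of norm 0.0784
dividing the unrounded norms, ‖Δx‖/‖x‖ = 0.0032
so the bound overstates the realised error by a factor of ≈ 98.9975 (computed from the unrounded values)

0.0032
0.3160


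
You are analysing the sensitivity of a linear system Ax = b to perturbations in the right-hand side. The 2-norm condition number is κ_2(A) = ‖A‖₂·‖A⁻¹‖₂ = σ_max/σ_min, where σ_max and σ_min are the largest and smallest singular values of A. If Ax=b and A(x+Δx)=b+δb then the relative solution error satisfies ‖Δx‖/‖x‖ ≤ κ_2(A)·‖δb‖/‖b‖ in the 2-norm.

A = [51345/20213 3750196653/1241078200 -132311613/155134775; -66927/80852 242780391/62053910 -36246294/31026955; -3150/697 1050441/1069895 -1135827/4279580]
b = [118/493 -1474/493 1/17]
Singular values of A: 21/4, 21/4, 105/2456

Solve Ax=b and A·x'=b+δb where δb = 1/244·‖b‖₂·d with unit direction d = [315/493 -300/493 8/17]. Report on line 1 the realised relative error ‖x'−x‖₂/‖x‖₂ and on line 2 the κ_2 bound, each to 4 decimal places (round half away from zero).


from the listed singular values, σ₁ = 21/4, σ_n = 105/2456
condition number: (21/4) ÷ (105/2456) = 122.8000
κ_2(A)·‖δb‖/‖b‖ = 0.5033
solve Ax = b  →  x = [0.1022 12.7017 45.0255]
‖b‖₂ = 3.0000 and ‖x‖₂ = 46.7829
with δb = [0.0079 -0.0075 0.0058], A·Δx = δb → ‖Δx‖ = 0.2876
relative error = 0.0061
so the bound overstates the realised error by a factor of ≈ 81.8701 (computed from the unrounded values)

0.0061
0.5033


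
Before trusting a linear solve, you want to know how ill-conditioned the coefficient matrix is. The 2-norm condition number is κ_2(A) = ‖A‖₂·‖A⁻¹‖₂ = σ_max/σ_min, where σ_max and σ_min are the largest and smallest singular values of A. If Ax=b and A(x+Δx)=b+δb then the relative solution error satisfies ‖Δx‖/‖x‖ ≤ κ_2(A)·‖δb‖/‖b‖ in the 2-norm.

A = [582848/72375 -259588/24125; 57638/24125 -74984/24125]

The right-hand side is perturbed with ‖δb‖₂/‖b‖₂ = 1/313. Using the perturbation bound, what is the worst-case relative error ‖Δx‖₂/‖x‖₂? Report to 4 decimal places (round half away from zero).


0.9249

M = AᵀA = [591377668/8381025 -262825808/2793675; -262825808/2793675 116813648/931225]. tr(M)=65708020/335241, det(M)=153664/335241
solving λ² − 65708020/335241·λ + 153664/335241 = 0 gives λ = 196, 784/335241
κ = σ_max/σ_min = 14/(28/579) = 289.5000
perturbation bound = 289.5000·1/313 = 0.9249
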